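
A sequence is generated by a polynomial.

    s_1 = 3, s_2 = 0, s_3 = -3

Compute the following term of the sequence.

D1: -3, -3
Constant first difference = -3, so extend:
-3 − 3 = -6

-6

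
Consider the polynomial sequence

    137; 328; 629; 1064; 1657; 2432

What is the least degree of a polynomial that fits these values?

D1: 191, 301, 435, 593, 775
D2: 110, 134, 158, 182
D3: 24, 24, 24
The third differences are constant, so the polynomial has degree 3.

3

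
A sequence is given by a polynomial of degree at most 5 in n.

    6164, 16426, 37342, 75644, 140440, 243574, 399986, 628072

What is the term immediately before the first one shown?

1840

10262  20916  38302  64796  103134  156412  228086
10654  17386  26494  38338  53278  71674
6732  9108  11844  14940  18396
2376  2736  3096  3456
360  360  360
The fifth differences are constant at 360.
Work back: 2376 − 360 = 2016;  6732 − 2016 = 4716;  10654 − 4716 = 5938;  10262 − 5938 = 4324;  6164 − 4324 = 1840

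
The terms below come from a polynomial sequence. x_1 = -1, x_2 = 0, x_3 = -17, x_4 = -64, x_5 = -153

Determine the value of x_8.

-792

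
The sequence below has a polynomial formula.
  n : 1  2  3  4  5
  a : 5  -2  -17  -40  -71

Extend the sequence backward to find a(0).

4

-7  -15  -23  -31
-8  -8  -8
The second differences are constant at -8.
Work back: -7 + 8 = 1;  5 − 1 = 4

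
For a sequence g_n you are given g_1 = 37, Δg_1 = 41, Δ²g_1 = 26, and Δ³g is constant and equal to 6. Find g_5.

381

Build the table forward from the leading diagonal:
Third differences: 6, 6, 6, 6, 6
Second differences: 26, 32, 38, 44, 50
First differences: 41, 67, 99, 137, 181
g: 37, 78, 145, 244, 381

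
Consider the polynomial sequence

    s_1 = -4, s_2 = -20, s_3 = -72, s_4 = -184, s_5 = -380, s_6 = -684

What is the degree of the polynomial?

-16, -52, -112, -196, -304
-36, -60, -84, -108
-24, -24, -24
The third differences are constant, so the polynomial has degree 3.

3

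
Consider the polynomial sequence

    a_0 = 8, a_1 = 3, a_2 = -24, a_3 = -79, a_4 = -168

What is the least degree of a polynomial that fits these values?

3

Δ: -5, -27, -55, -89
Δ²: -22, -28, -34
Δ³: -6, -6
The third differences are constant, so the polynomial has degree 3.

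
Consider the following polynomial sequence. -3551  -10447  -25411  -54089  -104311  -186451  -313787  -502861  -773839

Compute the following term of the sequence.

-1150871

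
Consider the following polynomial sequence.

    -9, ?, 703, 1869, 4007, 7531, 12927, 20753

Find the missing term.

167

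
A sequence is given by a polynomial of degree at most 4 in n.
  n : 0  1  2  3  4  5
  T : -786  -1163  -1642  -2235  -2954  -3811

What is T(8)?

-7330

Δ: -377, -479, -593, -719, -857
Δ²: -102, -114, -126, -138
Δ³: -12, -12, -12
The third differences are constant (-12).
-138 − 12 = -150;  -857 − 150 = -1007;  -3811 − 1007 = -4818
-150 − 12 = -162;  -1007 − 162 = -1169;  -4818 − 1169 = -5987
-162 − 12 = -174;  -1169 − 174 = -1343;  -5987 − 1343 = -7330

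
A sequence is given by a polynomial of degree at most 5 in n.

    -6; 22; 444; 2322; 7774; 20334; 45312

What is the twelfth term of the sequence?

28, 422, 1878, 5452, 12560, 24978
394, 1456, 3574, 7108, 12418
1062, 2118, 3534, 5310
1056, 1416, 1776
360, 360
Fifth differences constant at 360.
1776 + 360 = 2136;  5310 + 2136 = 7446;  12418 + 7446 = 19864;  24978 + 19864 = 44842;  45312 + 44842 = 90154
2136 + 360 = 2496;  7446 + 2496 = 9942;  19864 + 9942 = 29806;  44842 + 29806 = 74648;  90154 + 74648 = 164802
2496 + 360 = 2856;  9942 + 2856 = 12798;  29806 + 12798 = 42604;  74648 + 42604 = 117252;  164802 + 117252 = 282054
2856 + 360 = 3216;  12798 + 3216 = 16014;  42604 + 16014 = 58618;  117252 + 58618 = 175870;  282054 + 175870 = 457924
3216 + 360 = 3576;  16014 + 3576 = 19590;  58618 + 19590 = 78208;  175870 + 78208 = 254078;  457924 + 254078 = 712002

712002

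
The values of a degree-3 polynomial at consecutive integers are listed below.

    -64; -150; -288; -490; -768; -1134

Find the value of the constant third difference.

D1: -86, -138, -202, -278, -366
D2: -52, -64, -76, -88
D3: -12, -12, -12

-12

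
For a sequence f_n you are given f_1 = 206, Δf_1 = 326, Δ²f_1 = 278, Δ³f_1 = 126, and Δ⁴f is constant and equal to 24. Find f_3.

1136

Build the table forward from the leading diagonal:
D4: 24, 24, 24
D3: 126, 150, 174
D2: 278, 404, 554
D1: 326, 604, 1008
f: 206, 532, 1136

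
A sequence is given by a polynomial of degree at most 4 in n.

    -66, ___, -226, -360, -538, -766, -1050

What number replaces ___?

Using the last 5 terms:
Δ: -134  -178  -228  -284
Δ²: -44  -50  -56
Δ³: -6  -6
Constant third difference = -6.
Extend backward: -44 + 6 = -38;  -134 + 38 = -96;  -226 + 96 = -130

-130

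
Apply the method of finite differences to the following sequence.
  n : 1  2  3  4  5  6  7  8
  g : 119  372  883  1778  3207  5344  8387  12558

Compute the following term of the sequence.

First differences: 253, 511, 895, 1429, 2137, 3043, 4171
Second differences: 258, 384, 534, 708, 906, 1128
Third differences: 126, 150, 174, 198, 222
Fourth differences: 24, 24, 24, 24
Constant fourth difference = 24, so extend:
222 + 24 = 246;  1128 + 246 = 1374;  4171 + 1374 = 5545;  12558 + 5545 = 18103

18103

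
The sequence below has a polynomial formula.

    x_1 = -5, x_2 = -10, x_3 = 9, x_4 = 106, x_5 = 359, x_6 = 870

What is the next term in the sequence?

1765

Δ: -5, 19, 97, 253, 511
Δ²: 24, 78, 156, 258
Δ³: 54, 78, 102
Δ⁴: 24, 24
The fourth differences are constant (24).
102 + 24 = 126;  258 + 126 = 384;  511 + 384 = 895;  870 + 895 = 1765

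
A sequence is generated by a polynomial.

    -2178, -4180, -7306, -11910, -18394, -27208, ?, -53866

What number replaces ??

-38850

Using the first 6 terms:
-2002  -3126  -4604  -6484  -8814
-1124  -1478  -1880  -2330
-354  -402  -450
-48  -48
Constant fourth difference = -48.
Extend forward: -450 − 48 = -498;  -2330 − 498 = -2828;  -8814 − 2828 = -11642;  -27208 − 11642 = -38850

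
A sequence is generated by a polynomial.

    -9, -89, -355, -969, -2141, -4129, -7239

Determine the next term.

D1: -80, -266, -614, -1172, -1988, -3110
D2: -186, -348, -558, -816, -1122
D3: -162, -210, -258, -306
D4: -48, -48, -48
The fourth differences are constant (-48).
-306 − 48 = -354;  -1122 − 354 = -1476;  -3110 − 1476 = -4586;  -7239 − 4586 = -11825

-11825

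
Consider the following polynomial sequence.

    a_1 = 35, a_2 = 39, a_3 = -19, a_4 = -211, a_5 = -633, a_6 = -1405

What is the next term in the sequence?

D1: 4, -58, -192, -422, -772
D2: -62, -134, -230, -350
D3: -72, -96, -120
D4: -24, -24
Constant fourth difference = -24, so extend:
-120 − 24 = -144;  -350 − 144 = -494;  -772 − 494 = -1266;  -1405 − 1266 = -2671

-2671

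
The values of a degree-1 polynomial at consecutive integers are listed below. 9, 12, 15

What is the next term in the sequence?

18

First differences: 3, 3
First differences constant at 3.
15 + 3 = 18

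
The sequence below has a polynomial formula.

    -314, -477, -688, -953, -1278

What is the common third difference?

-6

Δ: -163, -211, -265, -325
Δ²: -48, -54, -60
Δ³: -6, -6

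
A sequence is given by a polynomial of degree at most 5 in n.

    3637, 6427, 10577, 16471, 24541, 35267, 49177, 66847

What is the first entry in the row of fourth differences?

D1: 2790, 4150, 5894, 8070, 10726, 13910, 17670
D2: 1360, 1744, 2176, 2656, 3184, 3760
D3: 384, 432, 480, 528, 576
D4: 48, 48, 48, 48

48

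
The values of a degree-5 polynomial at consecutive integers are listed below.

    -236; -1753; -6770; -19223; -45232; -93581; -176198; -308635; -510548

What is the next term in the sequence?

-806177

First differences: -1517  -5017  -12453  -26009  -48349  -82617  -132437  -201913
Second differences: -3500  -7436  -13556  -22340  -34268  -49820  -69476
Third differences: -3936  -6120  -8784  -11928  -15552  -19656
Fourth differences: -2184  -2664  -3144  -3624  -4104
Fifth differences: -480  -480  -480  -480
Constant fifth difference = -480, so extend:
-4104 − 480 = -4584;  -19656 − 4584 = -24240;  -69476 − 24240 = -93716;  -201913 − 93716 = -295629;  -510548 − 295629 = -806177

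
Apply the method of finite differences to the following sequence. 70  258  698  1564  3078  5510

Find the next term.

188, 440, 866, 1514, 2432
252, 426, 648, 918
174, 222, 270
48, 48
Fourth differences constant at 48.
270 + 48 = 318;  918 + 318 = 1236;  2432 + 1236 = 3668;  5510 + 3668 = 9178

9178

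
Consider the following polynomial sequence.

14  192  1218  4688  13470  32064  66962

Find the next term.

Δ: 178 , 1026 , 3470 , 8782 , 18594 , 34898
Δ²: 848 , 2444 , 5312 , 9812 , 16304
Δ³: 1596 , 2868 , 4500 , 6492
Δ⁴: 1272 , 1632 , 1992
Δ⁵: 360 , 360
Fifth differences constant at 360.
1992 + 360 = 2352;  6492 + 2352 = 8844;  16304 + 8844 = 25148;  34898 + 25148 = 60046;  66962 + 60046 = 127008

127008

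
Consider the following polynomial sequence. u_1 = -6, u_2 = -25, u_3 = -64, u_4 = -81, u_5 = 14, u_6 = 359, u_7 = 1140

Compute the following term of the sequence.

First differences: -19, -39, -17, 95, 345, 781
Second differences: -20, 22, 112, 250, 436
Third differences: 42, 90, 138, 186
Fourth differences: 48, 48, 48
Fourth differences constant at 48.
186 + 48 = 234;  436 + 234 = 670;  781 + 670 = 1451;  1140 + 1451 = 2591

2591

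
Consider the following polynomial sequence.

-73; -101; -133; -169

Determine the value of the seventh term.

-301

-28, -32, -36
-4, -4
Constant second difference = -4, so extend:
-36 − 4 = -40;  -169 − 40 = -209
-40 − 4 = -44;  -209 − 44 = -253
-44 − 4 = -48;  -253 − 48 = -301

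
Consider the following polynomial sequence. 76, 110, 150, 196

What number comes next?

248

First differences: 34 , 40 , 46
Second differences: 6 , 6
Constant second difference = 6, so extend:
46 + 6 = 52;  196 + 52 = 248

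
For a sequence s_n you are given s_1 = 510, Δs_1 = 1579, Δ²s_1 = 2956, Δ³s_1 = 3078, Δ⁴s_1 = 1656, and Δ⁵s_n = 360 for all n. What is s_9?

Build the table forward from the leading diagonal:
Δ⁵: 360  360  360  360  360  360  360  360  360
Δ⁴: 1656  2016  2376  2736  3096  3456  3816  4176  4536
Δ³: 3078  4734  6750  9126  11862  14958  18414  22230  26406
Δ²: 2956  6034  10768  17518  26644  38506  53464  71878  94108
Δ: 1579  4535  10569  21337  38855  65499  104005  157469  229347
s: 510  2089  6624  17193  38530  77385  142884  246889  404358

404358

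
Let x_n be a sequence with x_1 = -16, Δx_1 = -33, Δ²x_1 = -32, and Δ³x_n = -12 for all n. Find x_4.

-223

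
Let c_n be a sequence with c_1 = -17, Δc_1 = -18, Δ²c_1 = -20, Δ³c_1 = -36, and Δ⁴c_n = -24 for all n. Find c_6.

-787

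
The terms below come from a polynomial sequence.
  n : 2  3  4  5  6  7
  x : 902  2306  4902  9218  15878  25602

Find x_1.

Δ: 1404  2596  4316  6660  9724
Δ²: 1192  1720  2344  3064
Δ³: 528  624  720
Δ⁴: 96  96
The fourth differences are constant at 96.
Work back: 528 − 96 = 432;  1192 − 432 = 760;  1404 − 760 = 644;  902 − 644 = 258

258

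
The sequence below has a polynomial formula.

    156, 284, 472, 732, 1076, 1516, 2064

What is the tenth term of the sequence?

4476

128  188  260  344  440  548
60  72  84  96  108
12  12  12  12
Constant third difference = 12, so extend:
108 + 12 = 120;  548 + 120 = 668;  2064 + 668 = 2732
120 + 12 = 132;  668 + 132 = 800;  2732 + 800 = 3532
132 + 12 = 144;  800 + 144 = 944;  3532 + 944 = 4476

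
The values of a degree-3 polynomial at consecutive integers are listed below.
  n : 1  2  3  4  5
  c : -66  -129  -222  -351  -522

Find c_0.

-27

-63, -93, -129, -171
-30, -36, -42
-6, -6
The third differences are constant at -6.
Work back: -30 + 6 = -24;  -63 + 24 = -39;  -66 + 39 = -27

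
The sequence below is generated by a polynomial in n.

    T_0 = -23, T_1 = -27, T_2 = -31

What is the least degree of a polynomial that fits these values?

1

D1: -4, -4
The first differences are constant, so the polynomial has degree 1.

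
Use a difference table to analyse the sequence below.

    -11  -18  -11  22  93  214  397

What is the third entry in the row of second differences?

First differences: -7, 7, 33, 71, 121, 183
Second differences: 14, 26, 38, 50, 62
Third differences: 12, 12, 12, 12

38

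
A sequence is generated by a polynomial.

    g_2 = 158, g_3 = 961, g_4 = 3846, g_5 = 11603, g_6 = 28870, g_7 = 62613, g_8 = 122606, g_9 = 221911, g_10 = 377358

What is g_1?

15

First differences: 803  2885  7757  17267  33743  59993  99305  155447
Second differences: 2082  4872  9510  16476  26250  39312  56142
Third differences: 2790  4638  6966  9774  13062  16830
Fourth differences: 1848  2328  2808  3288  3768
Fifth differences: 480  480  480  480
The fifth differences are constant at 480.
Work back: 1848 − 480 = 1368;  2790 − 1368 = 1422;  2082 − 1422 = 660;  803 − 660 = 143;  158 − 143 = 15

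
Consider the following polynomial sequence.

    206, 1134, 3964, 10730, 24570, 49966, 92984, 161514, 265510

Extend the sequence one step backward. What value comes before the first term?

928  2830  6766  13840  25396  43018  68530  103996
1902  3936  7074  11556  17622  25512  35466
2034  3138  4482  6066  7890  9954
1104  1344  1584  1824  2064
240  240  240  240
The fifth differences are constant at 240.
Work back: 1104 − 240 = 864;  2034 − 864 = 1170;  1902 − 1170 = 732;  928 − 732 = 196;  206 − 196 = 10

10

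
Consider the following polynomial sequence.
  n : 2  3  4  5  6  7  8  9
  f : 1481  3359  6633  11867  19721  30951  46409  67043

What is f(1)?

1878  3274  5234  7854  11230  15458  20634
1396  1960  2620  3376  4228  5176
564  660  756  852  948
96  96  96  96
The fourth differences are constant at 96.
Work back: 564 − 96 = 468;  1396 − 468 = 928;  1878 − 928 = 950;  1481 − 950 = 531

531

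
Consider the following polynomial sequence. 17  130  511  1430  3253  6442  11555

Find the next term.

First differences: 113 , 381 , 919 , 1823 , 3189 , 5113
Second differences: 268 , 538 , 904 , 1366 , 1924
Third differences: 270 , 366 , 462 , 558
Fourth differences: 96 , 96 , 96
Constant fourth difference = 96, so extend:
558 + 96 = 654;  1924 + 654 = 2578;  5113 + 2578 = 7691;  11555 + 7691 = 19246

19246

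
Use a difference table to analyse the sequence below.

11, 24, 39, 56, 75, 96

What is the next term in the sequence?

13, 15, 17, 19, 21
2, 2, 2, 2
Second differences constant at 2.
21 + 2 = 23;  96 + 23 = 119

119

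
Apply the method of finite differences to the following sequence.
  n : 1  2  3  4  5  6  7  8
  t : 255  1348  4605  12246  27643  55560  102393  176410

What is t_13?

Δ: 1093, 3257, 7641, 15397, 27917, 46833, 74017
Δ²: 2164, 4384, 7756, 12520, 18916, 27184
Δ³: 2220, 3372, 4764, 6396, 8268
Δ⁴: 1152, 1392, 1632, 1872
Δ⁵: 240, 240, 240
The fifth differences are constant (240).
1872 + 240 = 2112;  8268 + 2112 = 10380;  27184 + 10380 = 37564;  74017 + 37564 = 111581;  176410 + 111581 = 287991
2112 + 240 = 2352;  10380 + 2352 = 12732;  37564 + 12732 = 50296;  111581 + 50296 = 161877;  287991 + 161877 = 449868
2352 + 240 = 2592;  12732 + 2592 = 15324;  50296 + 15324 = 65620;  161877 + 65620 = 227497;  449868 + 227497 = 677365
2592 + 240 = 2832;  15324 + 2832 = 18156;  65620 + 18156 = 83776;  227497 + 83776 = 311273;  677365 + 311273 = 988638
2832 + 240 = 3072;  18156 + 3072 = 21228;  83776 + 21228 = 105004;  311273 + 105004 = 416277;  988638 + 416277 = 1404915

1404915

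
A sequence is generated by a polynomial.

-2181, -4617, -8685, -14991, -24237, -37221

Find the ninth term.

-108021

-2436, -4068, -6306, -9246, -12984
-1632, -2238, -2940, -3738
-606, -702, -798
-96, -96
Constant fourth difference = -96, so extend:
-798 − 96 = -894;  -3738 − 894 = -4632;  -12984 − 4632 = -17616;  -37221 − 17616 = -54837
-894 − 96 = -990;  -4632 − 990 = -5622;  -17616 − 5622 = -23238;  -54837 − 23238 = -78075
-990 − 96 = -1086;  -5622 − 1086 = -6708;  -23238 − 6708 = -29946;  -78075 − 29946 = -108021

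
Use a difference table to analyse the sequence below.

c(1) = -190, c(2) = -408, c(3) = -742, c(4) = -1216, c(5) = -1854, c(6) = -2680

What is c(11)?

Δ: -218  -334  -474  -638  -826
Δ²: -116  -140  -164  -188
Δ³: -24  -24  -24
The third differences are constant (-24).
-188 − 24 = -212;  -826 − 212 = -1038;  -2680 − 1038 = -3718
-212 − 24 = -236;  -1038 − 236 = -1274;  -3718 − 1274 = -4992
-236 − 24 = -260;  -1274 − 260 = -1534;  -4992 − 1534 = -6526
-260 − 24 = -284;  -1534 − 284 = -1818;  -6526 − 1818 = -8344
-284 − 24 = -308;  -1818 − 308 = -2126;  -8344 − 2126 = -10470

-10470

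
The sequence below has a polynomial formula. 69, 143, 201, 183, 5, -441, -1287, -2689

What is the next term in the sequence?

-4827

D1: 74 , 58 , -18 , -178 , -446 , -846 , -1402
D2: -16 , -76 , -160 , -268 , -400 , -556
D3: -60 , -84 , -108 , -132 , -156
D4: -24 , -24 , -24 , -24
Constant fourth difference = -24, so extend:
-156 − 24 = -180;  -556 − 180 = -736;  -1402 − 736 = -2138;  -2689 − 2138 = -4827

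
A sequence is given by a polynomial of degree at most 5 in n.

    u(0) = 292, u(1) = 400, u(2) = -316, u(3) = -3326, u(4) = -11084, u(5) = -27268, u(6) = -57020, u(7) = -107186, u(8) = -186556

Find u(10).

-479228

First differences: 108 , -716 , -3010 , -7758 , -16184 , -29752 , -50166 , -79370
Second differences: -824 , -2294 , -4748 , -8426 , -13568 , -20414 , -29204
Third differences: -1470 , -2454 , -3678 , -5142 , -6846 , -8790
Fourth differences: -984 , -1224 , -1464 , -1704 , -1944
Fifth differences: -240 , -240 , -240 , -240
Constant fifth difference = -240, so extend:
-1944 − 240 = -2184;  -8790 − 2184 = -10974;  -29204 − 10974 = -40178;  -79370 − 40178 = -119548;  -186556 − 119548 = -306104
-2184 − 240 = -2424;  -10974 − 2424 = -13398;  -40178 − 13398 = -53576;  -119548 − 53576 = -173124;  -306104 − 173124 = -479228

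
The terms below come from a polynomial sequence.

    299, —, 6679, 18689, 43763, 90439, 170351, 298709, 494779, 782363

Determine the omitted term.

1811

Using the last 8 terms:
Δ: 12010  25074  46676  79912  128358  196070  287584
Δ²: 13064  21602  33236  48446  67712  91514
Δ³: 8538  11634  15210  19266  23802
Δ⁴: 3096  3576  4056  4536
Δ⁵: 480  480  480
Constant fifth difference = 480.
Extend backward: 3096 − 480 = 2616;  8538 − 2616 = 5922;  13064 − 5922 = 7142;  12010 − 7142 = 4868;  6679 − 4868 = 1811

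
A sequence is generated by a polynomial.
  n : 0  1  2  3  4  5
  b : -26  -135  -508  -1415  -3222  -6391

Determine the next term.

-11480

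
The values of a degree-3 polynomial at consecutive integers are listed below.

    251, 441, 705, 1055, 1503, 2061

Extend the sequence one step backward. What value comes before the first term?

Δ: 190, 264, 350, 448, 558
Δ²: 74, 86, 98, 110
Δ³: 12, 12, 12
The third differences are constant at 12.
Work back: 74 − 12 = 62;  190 − 62 = 128;  251 − 128 = 123

123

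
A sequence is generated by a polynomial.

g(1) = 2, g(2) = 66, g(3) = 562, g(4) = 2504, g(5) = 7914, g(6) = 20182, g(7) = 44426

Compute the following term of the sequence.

87852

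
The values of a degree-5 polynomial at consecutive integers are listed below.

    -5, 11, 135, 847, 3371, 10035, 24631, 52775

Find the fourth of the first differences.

2524

Δ: 16, 124, 712, 2524, 6664, 14596, 28144
Δ²: 108, 588, 1812, 4140, 7932, 13548
Δ³: 480, 1224, 2328, 3792, 5616
Δ⁴: 744, 1104, 1464, 1824
Δ⁵: 360, 360, 360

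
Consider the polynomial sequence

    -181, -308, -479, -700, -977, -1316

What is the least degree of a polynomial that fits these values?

3

-127, -171, -221, -277, -339
-44, -50, -56, -62
-6, -6, -6
The third differences are constant, so the polynomial has degree 3.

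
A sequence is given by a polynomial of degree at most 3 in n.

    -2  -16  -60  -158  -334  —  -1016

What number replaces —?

Using the first 5 terms:
-14, -44, -98, -176
-30, -54, -78
-24, -24
Constant third difference = -24.
Extend forward: -78 − 24 = -102;  -176 − 102 = -278;  -334 − 278 = -612

-612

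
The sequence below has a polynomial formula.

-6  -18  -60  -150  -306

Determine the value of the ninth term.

-1950

First differences: -12, -42, -90, -156
Second differences: -30, -48, -66
Third differences: -18, -18
The third differences are constant (-18).
-66 − 18 = -84;  -156 − 84 = -240;  -306 − 240 = -546
-84 − 18 = -102;  -240 − 102 = -342;  -546 − 342 = -888
-102 − 18 = -120;  -342 − 120 = -462;  -888 − 462 = -1350
-120 − 18 = -138;  -462 − 138 = -600;  -1350 − 600 = -1950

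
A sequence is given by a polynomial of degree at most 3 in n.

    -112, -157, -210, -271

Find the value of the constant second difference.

Δ: -45, -53, -61
Δ²: -8, -8

-8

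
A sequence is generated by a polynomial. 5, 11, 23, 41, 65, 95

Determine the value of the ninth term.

221

D1: 6, 12, 18, 24, 30
D2: 6, 6, 6, 6
Second differences constant at 6.
30 + 6 = 36;  95 + 36 = 131
36 + 6 = 42;  131 + 42 = 173
42 + 6 = 48;  173 + 48 = 221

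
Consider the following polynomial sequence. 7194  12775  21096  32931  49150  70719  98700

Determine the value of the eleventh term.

299344

D1: 5581 , 8321 , 11835 , 16219 , 21569 , 27981
D2: 2740 , 3514 , 4384 , 5350 , 6412
D3: 774 , 870 , 966 , 1062
D4: 96 , 96 , 96
Fourth differences constant at 96.
1062 + 96 = 1158;  6412 + 1158 = 7570;  27981 + 7570 = 35551;  98700 + 35551 = 134251
1158 + 96 = 1254;  7570 + 1254 = 8824;  35551 + 8824 = 44375;  134251 + 44375 = 178626
1254 + 96 = 1350;  8824 + 1350 = 10174;  44375 + 10174 = 54549;  178626 + 54549 = 233175
1350 + 96 = 1446;  10174 + 1446 = 11620;  54549 + 11620 = 66169;  233175 + 66169 = 299344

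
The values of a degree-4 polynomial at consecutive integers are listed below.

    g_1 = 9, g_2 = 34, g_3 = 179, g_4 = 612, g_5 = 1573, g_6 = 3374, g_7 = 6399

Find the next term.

11104

Δ: 25 , 145 , 433 , 961 , 1801 , 3025
Δ²: 120 , 288 , 528 , 840 , 1224
Δ³: 168 , 240 , 312 , 384
Δ⁴: 72 , 72 , 72
The fourth differences are constant (72).
384 + 72 = 456;  1224 + 456 = 1680;  3025 + 1680 = 4705;  6399 + 4705 = 11104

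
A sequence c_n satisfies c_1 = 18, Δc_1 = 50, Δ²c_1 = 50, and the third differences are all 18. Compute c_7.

1428

Build the table forward from the leading diagonal:
D3: 18, 18, 18, 18, 18, 18, 18
D2: 50, 68, 86, 104, 122, 140, 158
D1: 50, 100, 168, 254, 358, 480, 620
c: 18, 68, 168, 336, 590, 948, 1428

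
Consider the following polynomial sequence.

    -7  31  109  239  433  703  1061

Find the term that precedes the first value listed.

-17

Δ: 38, 78, 130, 194, 270, 358
Δ²: 40, 52, 64, 76, 88
Δ³: 12, 12, 12, 12
The third differences are constant at 12.
Work back: 40 − 12 = 28;  38 − 28 = 10;  -7 − 10 = -17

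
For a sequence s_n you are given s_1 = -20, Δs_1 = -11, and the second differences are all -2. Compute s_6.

Build the table forward from the leading diagonal:
D2: -2  -2  -2  -2  -2  -2
D1: -11  -13  -15  -17  -19  -21
s: -20  -31  -44  -59  -76  -95

-95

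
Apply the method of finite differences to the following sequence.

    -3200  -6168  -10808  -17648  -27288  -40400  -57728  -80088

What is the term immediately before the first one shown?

-1448

D1: -2968, -4640, -6840, -9640, -13112, -17328, -22360
D2: -1672, -2200, -2800, -3472, -4216, -5032
D3: -528, -600, -672, -744, -816
D4: -72, -72, -72, -72
The fourth differences are constant at -72.
Work back: -528 + 72 = -456;  -1672 + 456 = -1216;  -2968 + 1216 = -1752;  -3200 + 1752 = -1448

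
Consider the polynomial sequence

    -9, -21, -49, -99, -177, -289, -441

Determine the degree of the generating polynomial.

D1: -12, -28, -50, -78, -112, -152
D2: -16, -22, -28, -34, -40
D3: -6, -6, -6, -6
The third differences are constant, so the polynomial has degree 3.

3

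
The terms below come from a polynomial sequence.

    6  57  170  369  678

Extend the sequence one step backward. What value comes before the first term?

D1: 51, 113, 199, 309
D2: 62, 86, 110
D3: 24, 24
The third differences are constant at 24.
Work back: 62 − 24 = 38;  51 − 38 = 13;  6 − 13 = -7

-7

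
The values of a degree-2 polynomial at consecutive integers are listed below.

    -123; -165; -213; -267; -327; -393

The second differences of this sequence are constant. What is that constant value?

-6

First differences: -42, -48, -54, -60, -66
Second differences: -6, -6, -6, -6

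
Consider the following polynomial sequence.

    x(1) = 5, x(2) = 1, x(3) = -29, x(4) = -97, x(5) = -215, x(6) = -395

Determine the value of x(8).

-989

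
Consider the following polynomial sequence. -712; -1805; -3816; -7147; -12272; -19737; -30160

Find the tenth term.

-86437

D1: -1093, -2011, -3331, -5125, -7465, -10423
D2: -918, -1320, -1794, -2340, -2958
D3: -402, -474, -546, -618
D4: -72, -72, -72
The fourth differences are constant (-72).
-618 − 72 = -690;  -2958 − 690 = -3648;  -10423 − 3648 = -14071;  -30160 − 14071 = -44231
-690 − 72 = -762;  -3648 − 762 = -4410;  -14071 − 4410 = -18481;  -44231 − 18481 = -62712
-762 − 72 = -834;  -4410 − 834 = -5244;  -18481 − 5244 = -23725;  -62712 − 23725 = -86437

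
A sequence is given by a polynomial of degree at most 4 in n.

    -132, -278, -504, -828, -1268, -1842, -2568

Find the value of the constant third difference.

-18

First differences: -146, -226, -324, -440, -574, -726
Second differences: -80, -98, -116, -134, -152
Third differences: -18, -18, -18, -18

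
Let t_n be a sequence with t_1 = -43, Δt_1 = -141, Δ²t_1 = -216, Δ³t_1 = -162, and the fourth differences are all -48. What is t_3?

Build the table forward from the leading diagonal:
D4: -48  -48  -48
D3: -162  -210  -258
D2: -216  -378  -588
D1: -141  -357  -735
t: -43  -184  -541

-541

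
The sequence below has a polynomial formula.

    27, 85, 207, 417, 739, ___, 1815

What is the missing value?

1197

Using the first 5 terms:
Δ: 58, 122, 210, 322
Δ²: 64, 88, 112
Δ³: 24, 24
Constant third difference = 24.
Extend forward: 112 + 24 = 136;  322 + 136 = 458;  739 + 458 = 1197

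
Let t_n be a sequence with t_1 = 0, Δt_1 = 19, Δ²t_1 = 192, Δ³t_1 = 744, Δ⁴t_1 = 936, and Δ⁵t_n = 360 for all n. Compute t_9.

132872

Build the table forward from the leading diagonal:
Fifth differences: 360, 360, 360, 360, 360, 360, 360, 360, 360
Fourth differences: 936, 1296, 1656, 2016, 2376, 2736, 3096, 3456, 3816
Third differences: 744, 1680, 2976, 4632, 6648, 9024, 11760, 14856, 18312
Second differences: 192, 936, 2616, 5592, 10224, 16872, 25896, 37656, 52512
First differences: 19, 211, 1147, 3763, 9355, 19579, 36451, 62347, 100003
t: 0, 19, 230, 1377, 5140, 14495, 34074, 70525, 132872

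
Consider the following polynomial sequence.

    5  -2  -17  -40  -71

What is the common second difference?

D1: -7, -15, -23, -31
D2: -8, -8, -8

-8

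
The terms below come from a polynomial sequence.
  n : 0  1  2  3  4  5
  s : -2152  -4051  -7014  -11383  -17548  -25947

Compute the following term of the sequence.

-37066

D1: -1899 , -2963 , -4369 , -6165 , -8399
D2: -1064 , -1406 , -1796 , -2234
D3: -342 , -390 , -438
D4: -48 , -48
The fourth differences are constant (-48).
-438 − 48 = -486;  -2234 − 486 = -2720;  -8399 − 2720 = -11119;  -25947 − 11119 = -37066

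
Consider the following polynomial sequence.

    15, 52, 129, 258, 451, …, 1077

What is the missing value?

720

Using the first 5 terms:
37, 77, 129, 193
40, 52, 64
12, 12
Constant third difference = 12.
Extend forward: 64 + 12 = 76;  193 + 76 = 269;  451 + 269 = 720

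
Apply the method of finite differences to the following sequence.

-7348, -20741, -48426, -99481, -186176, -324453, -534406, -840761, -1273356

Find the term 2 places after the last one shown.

-2665058

D1: -13393 , -27685 , -51055 , -86695 , -138277 , -209953 , -306355 , -432595
D2: -14292 , -23370 , -35640 , -51582 , -71676 , -96402 , -126240
D3: -9078 , -12270 , -15942 , -20094 , -24726 , -29838
D4: -3192 , -3672 , -4152 , -4632 , -5112
D5: -480 , -480 , -480 , -480
Constant fifth difference = -480, so extend:
-5112 − 480 = -5592;  -29838 − 5592 = -35430;  -126240 − 35430 = -161670;  -432595 − 161670 = -594265;  -1273356 − 594265 = -1867621
-5592 − 480 = -6072;  -35430 − 6072 = -41502;  -161670 − 41502 = -203172;  -594265 − 203172 = -797437;  -1867621 − 797437 = -2665058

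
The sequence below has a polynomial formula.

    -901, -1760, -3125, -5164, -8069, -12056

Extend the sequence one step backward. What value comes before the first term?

-404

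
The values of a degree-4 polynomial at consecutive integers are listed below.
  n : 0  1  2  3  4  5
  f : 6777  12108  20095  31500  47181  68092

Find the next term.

95283

D1: 5331 , 7987 , 11405 , 15681 , 20911
D2: 2656 , 3418 , 4276 , 5230
D3: 762 , 858 , 954
D4: 96 , 96
Constant fourth difference = 96, so extend:
954 + 96 = 1050;  5230 + 1050 = 6280;  20911 + 6280 = 27191;  68092 + 27191 = 95283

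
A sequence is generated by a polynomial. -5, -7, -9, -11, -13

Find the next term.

First differences: -2 , -2 , -2 , -2
The first differences are constant (-2).
-13 − 2 = -15

-15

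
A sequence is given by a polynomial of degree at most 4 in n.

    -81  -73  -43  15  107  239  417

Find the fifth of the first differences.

D1: 8, 30, 58, 92, 132, 178
D2: 22, 28, 34, 40, 46
D3: 6, 6, 6, 6

132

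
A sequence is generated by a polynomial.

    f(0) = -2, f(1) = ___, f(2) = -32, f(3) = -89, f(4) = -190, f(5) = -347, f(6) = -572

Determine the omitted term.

Using the last 5 terms:
D1: -57  -101  -157  -225
D2: -44  -56  -68
D3: -12  -12
Constant third difference = -12.
Extend backward: -44 + 12 = -32;  -57 + 32 = -25;  -32 + 25 = -7

-7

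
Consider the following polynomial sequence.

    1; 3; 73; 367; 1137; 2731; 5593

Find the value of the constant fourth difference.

First differences: 2, 70, 294, 770, 1594, 2862
Second differences: 68, 224, 476, 824, 1268
Third differences: 156, 252, 348, 444
Fourth differences: 96, 96, 96

96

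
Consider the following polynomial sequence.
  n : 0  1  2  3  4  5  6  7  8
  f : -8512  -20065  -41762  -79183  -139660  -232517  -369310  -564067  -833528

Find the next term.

Δ: -11553, -21697, -37421, -60477, -92857, -136793, -194757, -269461
Δ²: -10144, -15724, -23056, -32380, -43936, -57964, -74704
Δ³: -5580, -7332, -9324, -11556, -14028, -16740
Δ⁴: -1752, -1992, -2232, -2472, -2712
Δ⁵: -240, -240, -240, -240
Constant fifth difference = -240, so extend:
-2712 − 240 = -2952;  -16740 − 2952 = -19692;  -74704 − 19692 = -94396;  -269461 − 94396 = -363857;  -833528 − 363857 = -1197385

-1197385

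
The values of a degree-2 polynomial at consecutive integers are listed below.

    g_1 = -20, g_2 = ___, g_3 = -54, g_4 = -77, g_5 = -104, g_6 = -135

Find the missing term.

-35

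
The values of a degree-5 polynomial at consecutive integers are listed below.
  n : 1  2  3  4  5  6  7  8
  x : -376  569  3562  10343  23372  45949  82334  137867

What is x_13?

980372

First differences: 945, 2993, 6781, 13029, 22577, 36385, 55533
Second differences: 2048, 3788, 6248, 9548, 13808, 19148
Third differences: 1740, 2460, 3300, 4260, 5340
Fourth differences: 720, 840, 960, 1080
Fifth differences: 120, 120, 120
The fifth differences are constant (120).
1080 + 120 = 1200;  5340 + 1200 = 6540;  19148 + 6540 = 25688;  55533 + 25688 = 81221;  137867 + 81221 = 219088
1200 + 120 = 1320;  6540 + 1320 = 7860;  25688 + 7860 = 33548;  81221 + 33548 = 114769;  219088 + 114769 = 333857
1320 + 120 = 1440;  7860 + 1440 = 9300;  33548 + 9300 = 42848;  114769 + 42848 = 157617;  333857 + 157617 = 491474
1440 + 120 = 1560;  9300 + 1560 = 10860;  42848 + 10860 = 53708;  157617 + 53708 = 211325;  491474 + 211325 = 702799
1560 + 120 = 1680;  10860 + 1680 = 12540;  53708 + 12540 = 66248;  211325 + 66248 = 277573;  702799 + 277573 = 980372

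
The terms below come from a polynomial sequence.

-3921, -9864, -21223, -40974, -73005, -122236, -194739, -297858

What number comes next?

First differences: -5943, -11359, -19751, -32031, -49231, -72503, -103119
Second differences: -5416, -8392, -12280, -17200, -23272, -30616
Third differences: -2976, -3888, -4920, -6072, -7344
Fourth differences: -912, -1032, -1152, -1272
Fifth differences: -120, -120, -120
Constant fifth difference = -120, so extend:
-1272 − 120 = -1392;  -7344 − 1392 = -8736;  -30616 − 8736 = -39352;  -103119 − 39352 = -142471;  -297858 − 142471 = -440329

-440329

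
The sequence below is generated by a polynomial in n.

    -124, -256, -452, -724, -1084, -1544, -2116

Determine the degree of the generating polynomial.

Δ: -132, -196, -272, -360, -460, -572
Δ²: -64, -76, -88, -100, -112
Δ³: -12, -12, -12, -12
The third differences are constant, so the polynomial has degree 3.

3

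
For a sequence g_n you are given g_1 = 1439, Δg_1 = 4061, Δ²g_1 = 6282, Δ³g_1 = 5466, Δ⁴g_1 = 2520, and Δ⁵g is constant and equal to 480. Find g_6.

152304

Build the table forward from the leading diagonal:
D5: 480, 480, 480, 480, 480, 480
D4: 2520, 3000, 3480, 3960, 4440, 4920
D3: 5466, 7986, 10986, 14466, 18426, 22866
D2: 6282, 11748, 19734, 30720, 45186, 63612
D1: 4061, 10343, 22091, 41825, 72545, 117731
g: 1439, 5500, 15843, 37934, 79759, 152304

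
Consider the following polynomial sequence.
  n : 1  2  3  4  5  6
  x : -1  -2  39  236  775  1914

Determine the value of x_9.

12591

First differences: -1 , 41 , 197 , 539 , 1139
Second differences: 42 , 156 , 342 , 600
Third differences: 114 , 186 , 258
Fourth differences: 72 , 72
Constant fourth difference = 72, so extend:
258 + 72 = 330;  600 + 330 = 930;  1139 + 930 = 2069;  1914 + 2069 = 3983
330 + 72 = 402;  930 + 402 = 1332;  2069 + 1332 = 3401;  3983 + 3401 = 7384
402 + 72 = 474;  1332 + 474 = 1806;  3401 + 1806 = 5207;  7384 + 5207 = 12591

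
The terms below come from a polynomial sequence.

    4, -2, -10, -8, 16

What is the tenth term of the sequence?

886

Δ: -6, -8, 2, 24
Δ²: -2, 10, 22
Δ³: 12, 12
Constant third difference = 12, so extend:
22 + 12 = 34;  24 + 34 = 58;  16 + 58 = 74
34 + 12 = 46;  58 + 46 = 104;  74 + 104 = 178
46 + 12 = 58;  104 + 58 = 162;  178 + 162 = 340
58 + 12 = 70;  162 + 70 = 232;  340 + 232 = 572
70 + 12 = 82;  232 + 82 = 314;  572 + 314 = 886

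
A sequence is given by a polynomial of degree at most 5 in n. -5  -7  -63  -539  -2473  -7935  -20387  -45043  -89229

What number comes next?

D1: -2, -56, -476, -1934, -5462, -12452, -24656, -44186
D2: -54, -420, -1458, -3528, -6990, -12204, -19530
D3: -366, -1038, -2070, -3462, -5214, -7326
D4: -672, -1032, -1392, -1752, -2112
D5: -360, -360, -360, -360
Constant fifth difference = -360, so extend:
-2112 − 360 = -2472;  -7326 − 2472 = -9798;  -19530 − 9798 = -29328;  -44186 − 29328 = -73514;  -89229 − 73514 = -162743

-162743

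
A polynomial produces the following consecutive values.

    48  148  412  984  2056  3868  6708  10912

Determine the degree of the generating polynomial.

4

D1: 100, 264, 572, 1072, 1812, 2840, 4204
D2: 164, 308, 500, 740, 1028, 1364
D3: 144, 192, 240, 288, 336
D4: 48, 48, 48, 48
The fourth differences are constant, so the polynomial has degree 4.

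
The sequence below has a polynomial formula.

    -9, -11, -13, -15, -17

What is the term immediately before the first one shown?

-2, -2, -2, -2
The first differences are constant at -2.
Work back: -9 + 2 = -7

-7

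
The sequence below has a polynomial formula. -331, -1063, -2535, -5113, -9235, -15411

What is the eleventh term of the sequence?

-99991

-732 , -1472 , -2578 , -4122 , -6176
-740 , -1106 , -1544 , -2054
-366 , -438 , -510
-72 , -72
Fourth differences constant at -72.
-510 − 72 = -582;  -2054 − 582 = -2636;  -6176 − 2636 = -8812;  -15411 − 8812 = -24223
-582 − 72 = -654;  -2636 − 654 = -3290;  -8812 − 3290 = -12102;  -24223 − 12102 = -36325
-654 − 72 = -726;  -3290 − 726 = -4016;  -12102 − 4016 = -16118;  -36325 − 16118 = -52443
-726 − 72 = -798;  -4016 − 798 = -4814;  -16118 − 4814 = -20932;  -52443 − 20932 = -73375
-798 − 72 = -870;  -4814 − 870 = -5684;  -20932 − 5684 = -26616;  -73375 − 26616 = -99991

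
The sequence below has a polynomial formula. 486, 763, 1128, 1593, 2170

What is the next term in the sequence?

Δ: 277 , 365 , 465 , 577
Δ²: 88 , 100 , 112
Δ³: 12 , 12
The third differences are constant (12).
112 + 12 = 124;  577 + 124 = 701;  2170 + 701 = 2871

2871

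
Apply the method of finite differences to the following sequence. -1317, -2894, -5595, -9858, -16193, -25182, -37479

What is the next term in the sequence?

-53810

Δ: -1577 , -2701 , -4263 , -6335 , -8989 , -12297
Δ²: -1124 , -1562 , -2072 , -2654 , -3308
Δ³: -438 , -510 , -582 , -654
Δ⁴: -72 , -72 , -72
Fourth differences constant at -72.
-654 − 72 = -726;  -3308 − 726 = -4034;  -12297 − 4034 = -16331;  -37479 − 16331 = -53810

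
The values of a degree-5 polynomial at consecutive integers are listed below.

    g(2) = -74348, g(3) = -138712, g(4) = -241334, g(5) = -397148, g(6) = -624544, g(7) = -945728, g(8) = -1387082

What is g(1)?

Δ: -64364  -102622  -155814  -227396  -321184  -441354
Δ²: -38258  -53192  -71582  -93788  -120170
Δ³: -14934  -18390  -22206  -26382
Δ⁴: -3456  -3816  -4176
Δ⁵: -360  -360
The fifth differences are constant at -360.
Work back: -3456 + 360 = -3096;  -14934 + 3096 = -11838;  -38258 + 11838 = -26420;  -64364 + 26420 = -37944;  -74348 + 37944 = -36404

-36404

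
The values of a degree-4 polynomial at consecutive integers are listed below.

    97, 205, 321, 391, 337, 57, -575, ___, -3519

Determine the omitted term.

-1709

Using the first 7 terms:
108, 116, 70, -54, -280, -632
8, -46, -124, -226, -352
-54, -78, -102, -126
-24, -24, -24
Constant fourth difference = -24.
Extend forward: -126 − 24 = -150;  -352 − 150 = -502;  -632 − 502 = -1134;  -575 − 1134 = -1709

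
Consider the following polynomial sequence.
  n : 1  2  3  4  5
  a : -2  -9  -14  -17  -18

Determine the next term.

-17

First differences: -7  -5  -3  -1
Second differences: 2  2  2
The second differences are constant (2).
-1 + 2 = 1;  -18 + 1 = -17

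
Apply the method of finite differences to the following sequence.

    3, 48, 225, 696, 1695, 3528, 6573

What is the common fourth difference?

72

D1: 45, 177, 471, 999, 1833, 3045
D2: 132, 294, 528, 834, 1212
D3: 162, 234, 306, 378
D4: 72, 72, 72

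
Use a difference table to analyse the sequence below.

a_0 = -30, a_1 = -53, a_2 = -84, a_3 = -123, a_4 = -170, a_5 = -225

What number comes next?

D1: -23, -31, -39, -47, -55
D2: -8, -8, -8, -8
The second differences are constant (-8).
-55 − 8 = -63;  -225 − 63 = -288

-288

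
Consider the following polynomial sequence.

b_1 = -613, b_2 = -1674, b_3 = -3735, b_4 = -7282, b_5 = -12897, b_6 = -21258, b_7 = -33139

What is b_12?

First differences: -1061  -2061  -3547  -5615  -8361  -11881
Second differences: -1000  -1486  -2068  -2746  -3520
Third differences: -486  -582  -678  -774
Fourth differences: -96  -96  -96
Fourth differences constant at -96.
-774 − 96 = -870;  -3520 − 870 = -4390;  -11881 − 4390 = -16271;  -33139 − 16271 = -49410
-870 − 96 = -966;  -4390 − 966 = -5356;  -16271 − 5356 = -21627;  -49410 − 21627 = -71037
-966 − 96 = -1062;  -5356 − 1062 = -6418;  -21627 − 6418 = -28045;  -71037 − 28045 = -99082
-1062 − 96 = -1158;  -6418 − 1158 = -7576;  -28045 − 7576 = -35621;  -99082 − 35621 = -134703
-1158 − 96 = -1254;  -7576 − 1254 = -8830;  -35621 − 8830 = -44451;  -134703 − 44451 = -179154

-179154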